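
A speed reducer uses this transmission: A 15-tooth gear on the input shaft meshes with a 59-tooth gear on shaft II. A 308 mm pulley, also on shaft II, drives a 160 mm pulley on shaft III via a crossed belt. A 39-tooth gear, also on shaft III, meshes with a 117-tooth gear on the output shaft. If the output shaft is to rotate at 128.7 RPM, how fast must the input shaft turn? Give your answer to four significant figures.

Overall ratio R = 3.9333 × 0.51948 × 3 = 6.1299.
Required input speed = output speed × R = 128.7 × 6.1299 = 788.91 RPM.

788.9 RPM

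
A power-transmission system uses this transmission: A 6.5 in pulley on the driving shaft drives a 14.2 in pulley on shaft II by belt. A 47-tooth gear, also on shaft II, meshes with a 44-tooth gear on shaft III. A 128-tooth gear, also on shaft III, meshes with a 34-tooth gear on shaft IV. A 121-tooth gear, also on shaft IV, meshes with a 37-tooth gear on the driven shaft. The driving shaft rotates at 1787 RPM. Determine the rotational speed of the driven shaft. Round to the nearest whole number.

Belt: ratio = 14.2/6.5 = 2.1846, so shaft II turns at 1787 / 2.1846 = 817.99 RPM.
Gear mesh: ratio = 44/47 = 0.93617, so shaft III turns at 817.99 / 0.93617 = 873.77 RPM.
Gear mesh: ratio = 34/128 = 0.26562, so shaft IV turns at 873.77 / 0.26562 = 3289.5 RPM.
Gear mesh: ratio = 37/121 = 0.30579, so the driven shaft turns at 3289.5 / 0.30579 = 10757 RPM.

10757 RPM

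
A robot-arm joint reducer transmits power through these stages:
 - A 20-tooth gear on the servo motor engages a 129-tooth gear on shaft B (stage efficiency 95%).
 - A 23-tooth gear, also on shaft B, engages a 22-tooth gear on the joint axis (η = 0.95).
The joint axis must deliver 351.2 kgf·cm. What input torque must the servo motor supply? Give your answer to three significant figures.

Overall ratio R = 6.45 × 0.95652 = 6.1696; overall efficiency η = 0.95 × 0.95 = 0.9025.
Input torque = output torque / (R × η) = 351.2 / (6.1696 × 0.9025) = 63.074 kgf·cm.

63.1 kgf·cm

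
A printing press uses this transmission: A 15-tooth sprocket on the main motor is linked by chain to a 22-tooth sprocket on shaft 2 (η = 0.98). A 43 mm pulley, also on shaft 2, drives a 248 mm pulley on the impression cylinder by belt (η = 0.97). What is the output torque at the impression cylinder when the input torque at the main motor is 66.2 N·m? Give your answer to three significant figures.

532 N·m

After the chain (22/15): 66.2 × 1.4667 × 0.98 = 95.151 N·m
After the belt (248/43): 95.151 × 5.7674 × 0.97 = 532.32 N·m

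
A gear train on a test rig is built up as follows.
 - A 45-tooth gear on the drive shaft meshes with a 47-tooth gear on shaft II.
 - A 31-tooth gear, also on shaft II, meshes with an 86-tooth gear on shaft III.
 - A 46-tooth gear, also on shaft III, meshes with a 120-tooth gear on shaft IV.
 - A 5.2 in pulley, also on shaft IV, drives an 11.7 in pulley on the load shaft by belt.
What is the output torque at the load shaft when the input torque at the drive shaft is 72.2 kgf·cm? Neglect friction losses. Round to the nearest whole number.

1228 kgf·cm

Gear mesh: ratio = 47/45 = 1.0444; torque at shaft II = 72.2 × 1.0444 = 75.409 kgf·cm.
Gear mesh: ratio = 86/31 = 2.7742; torque at shaft III = 75.409 × 2.7742 = 209.2 kgf·cm.
Gear mesh: ratio = 120/46 = 2.6087; torque at shaft IV = 209.2 × 2.6087 = 545.74 kgf·cm.
Belt: ratio = 11.7/5.2 = 2.25; torque at the load shaft = 545.74 × 2.25 = 1227.9 kgf·cm.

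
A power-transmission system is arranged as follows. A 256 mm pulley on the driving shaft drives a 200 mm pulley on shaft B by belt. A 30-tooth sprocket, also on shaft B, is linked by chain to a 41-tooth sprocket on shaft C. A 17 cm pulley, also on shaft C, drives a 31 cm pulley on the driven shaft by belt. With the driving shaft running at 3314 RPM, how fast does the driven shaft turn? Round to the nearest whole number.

the driving shaft → shaft B (belt, 200/256): 3314 ÷ 0.78125 = 4241.9 RPM
shaft B → shaft C (chain, 41/30): 4241.9 ÷ 1.3667 = 3103.8 RPM
shaft C → the driven shaft (belt, 31/17): 3103.8 ÷ 1.8235 = 1702.1 RPM

1702 RPM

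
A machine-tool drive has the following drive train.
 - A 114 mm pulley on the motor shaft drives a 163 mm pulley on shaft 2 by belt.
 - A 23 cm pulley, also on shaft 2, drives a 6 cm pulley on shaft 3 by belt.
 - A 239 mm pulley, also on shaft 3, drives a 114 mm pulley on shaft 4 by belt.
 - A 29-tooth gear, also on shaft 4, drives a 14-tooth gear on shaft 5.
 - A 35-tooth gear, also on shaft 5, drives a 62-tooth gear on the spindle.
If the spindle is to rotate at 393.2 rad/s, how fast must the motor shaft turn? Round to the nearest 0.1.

59.8 rad/s

Overall ratio R = 1.4298 × 0.26087 × 0.47699 × 0.48276 × 1.7714 = 0.15215.
Required input speed = output speed × R = 393.2 × 0.15215 = 59.825 rad/s.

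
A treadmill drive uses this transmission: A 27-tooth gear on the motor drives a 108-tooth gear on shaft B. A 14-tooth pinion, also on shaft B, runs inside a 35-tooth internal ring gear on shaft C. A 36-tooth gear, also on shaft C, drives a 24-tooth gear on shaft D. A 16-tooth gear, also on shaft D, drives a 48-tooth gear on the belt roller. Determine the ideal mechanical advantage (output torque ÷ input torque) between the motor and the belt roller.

20

Each stage contributes driven/driver: gear mesh 108/27 = 4, internal gear 35/14 = 2.5, gear mesh 24/36 = 0.66667, gear mesh 48/16 = 3.
Overall: 4 × 2.5 × 0.66667 × 3 = 20.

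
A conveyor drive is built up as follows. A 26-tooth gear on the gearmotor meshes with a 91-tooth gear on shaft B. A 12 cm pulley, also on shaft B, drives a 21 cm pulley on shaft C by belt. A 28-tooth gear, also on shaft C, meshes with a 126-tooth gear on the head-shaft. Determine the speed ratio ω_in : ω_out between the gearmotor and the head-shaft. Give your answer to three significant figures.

Each stage contributes driven/driver: gear mesh 91/26 = 3.5, belt 21/12 = 1.75, gear mesh 126/28 = 4.5.
Overall: 3.5 × 1.75 × 4.5 = 27.562.

27.6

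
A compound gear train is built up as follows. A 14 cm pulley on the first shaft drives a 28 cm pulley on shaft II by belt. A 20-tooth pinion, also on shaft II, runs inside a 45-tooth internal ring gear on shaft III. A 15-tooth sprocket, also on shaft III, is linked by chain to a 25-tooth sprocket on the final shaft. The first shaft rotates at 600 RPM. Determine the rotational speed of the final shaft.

80 RPM

Belt: ratio = 28/14 = 2, so shaft II turns at 600 / 2 = 300 RPM.
Internal gear: ratio = 45/20 = 2.25, so shaft III turns at 300 / 2.25 = 133.33 RPM.
Chain: ratio = 25/15 = 1.6667, so the final shaft turns at 133.33 / 1.6667 = 80 RPM.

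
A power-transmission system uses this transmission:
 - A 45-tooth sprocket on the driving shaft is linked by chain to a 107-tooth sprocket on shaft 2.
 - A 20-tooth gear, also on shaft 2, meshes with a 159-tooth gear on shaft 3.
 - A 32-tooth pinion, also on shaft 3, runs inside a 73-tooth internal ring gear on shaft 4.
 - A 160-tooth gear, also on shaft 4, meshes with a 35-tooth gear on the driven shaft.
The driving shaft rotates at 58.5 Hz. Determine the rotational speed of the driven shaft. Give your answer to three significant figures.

6.20 Hz

the driving shaft → shaft 2 (chain, 107/45): 58.5 ÷ 2.3778 = 24.603 Hz
shaft 2 → shaft 3 (gear mesh, 159/20): 24.603 ÷ 7.95 = 3.0947 Hz
shaft 3 → shaft 4 (internal gear, 73/32): 3.0947 ÷ 2.2812 = 1.3566 Hz
shaft 4 → the driven shaft (gear mesh, 35/160): 1.3566 ÷ 0.21875 = 6.2015 Hz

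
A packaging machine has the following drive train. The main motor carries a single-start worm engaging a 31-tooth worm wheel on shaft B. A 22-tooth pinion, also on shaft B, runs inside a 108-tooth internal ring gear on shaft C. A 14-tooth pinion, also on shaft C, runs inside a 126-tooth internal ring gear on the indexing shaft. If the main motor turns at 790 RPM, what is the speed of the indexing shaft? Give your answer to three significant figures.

the main motor → shaft B (worm, 31/1): 790 ÷ 31 = 25.484 RPM
shaft B → shaft C (internal gear, 108/22): 25.484 ÷ 4.9091 = 5.1912 RPM
shaft C → the indexing shaft (internal gear, 126/14): 5.1912 ÷ 9 = 0.5768 RPM

0.577 RPM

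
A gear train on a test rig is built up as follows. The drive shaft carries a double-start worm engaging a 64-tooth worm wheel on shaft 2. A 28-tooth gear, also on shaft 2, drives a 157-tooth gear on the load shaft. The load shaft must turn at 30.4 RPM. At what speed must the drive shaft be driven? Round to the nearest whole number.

5455 RPM

Overall ratio R = 32 × 5.6071 = 179.43.
Required input speed = output speed × R = 30.4 × 179.43 = 5454.6 RPM.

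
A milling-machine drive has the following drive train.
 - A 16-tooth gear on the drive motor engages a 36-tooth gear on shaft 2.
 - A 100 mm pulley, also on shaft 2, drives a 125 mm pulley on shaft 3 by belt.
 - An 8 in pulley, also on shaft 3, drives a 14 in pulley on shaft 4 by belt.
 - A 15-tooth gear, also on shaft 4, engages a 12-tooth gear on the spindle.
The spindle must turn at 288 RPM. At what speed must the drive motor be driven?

Overall ratio R = 2.25 × 1.25 × 1.75 × 0.8 = 3.9375.
Required input speed = output speed × R = 288 × 3.9375 = 1134 RPM.

1134 RPM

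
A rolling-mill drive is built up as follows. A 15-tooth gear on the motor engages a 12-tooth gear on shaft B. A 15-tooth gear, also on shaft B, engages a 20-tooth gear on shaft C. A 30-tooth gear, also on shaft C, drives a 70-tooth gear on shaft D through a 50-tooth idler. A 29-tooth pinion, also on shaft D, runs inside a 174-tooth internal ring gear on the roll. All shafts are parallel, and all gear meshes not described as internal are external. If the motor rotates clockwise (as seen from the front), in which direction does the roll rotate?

clockwise

the motor → shaft B: external mesh, 1 reversal → CCW.
shaft B → shaft C: external mesh, 1 reversal → CW.
shaft C → shaft D: driver → idler → driven is 2 external meshes, 2 reversals → CW.
shaft D → the roll: internal mesh, same direction → CW.
4 reversals in total — an even number — so the roll turns the same way as the motor.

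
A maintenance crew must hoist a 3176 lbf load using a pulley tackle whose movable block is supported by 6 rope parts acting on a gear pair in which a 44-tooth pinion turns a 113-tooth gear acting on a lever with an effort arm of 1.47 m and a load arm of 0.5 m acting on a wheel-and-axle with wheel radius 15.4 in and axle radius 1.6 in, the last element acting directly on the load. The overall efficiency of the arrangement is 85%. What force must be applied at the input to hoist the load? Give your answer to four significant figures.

8.569 lbf

Block-and-tackle MA = number of supporting rope parts = 6.
Gear pair MA = 113/44 = 2.5682.
Lever MA = effort arm / load arm = 1.47/0.5 = 2.94.
Wheel-and-axle MA = R/r = 15.4/1.6 = 9.625.
Combined ideal MA = 6 × 2.5682 × 2.94 × 9.625 = 436.04.
Actual MA = 436.04 × 0.85 = 370.63.
Effort = load / actual MA = 3176 / 370.63 = 8.5691 lbf.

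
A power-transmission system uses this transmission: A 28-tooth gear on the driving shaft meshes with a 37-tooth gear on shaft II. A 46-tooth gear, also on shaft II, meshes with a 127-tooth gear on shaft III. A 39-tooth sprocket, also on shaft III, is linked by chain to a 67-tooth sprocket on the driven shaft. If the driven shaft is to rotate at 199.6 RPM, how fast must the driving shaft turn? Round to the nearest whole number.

1251 RPM

Overall ratio R = 1.3214 × 2.7609 × 1.7179 = 6.2676.
Required input speed = output speed × R = 199.6 × 6.2676 = 1251 RPM.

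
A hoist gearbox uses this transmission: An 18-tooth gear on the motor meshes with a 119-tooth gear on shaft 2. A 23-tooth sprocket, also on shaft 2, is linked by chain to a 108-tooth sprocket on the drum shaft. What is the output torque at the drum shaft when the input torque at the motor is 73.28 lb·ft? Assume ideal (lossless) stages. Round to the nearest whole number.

gear mesh 119/18 = 6.6111 → τ = 73.28·6.6111 = 484.46 lb·ft
chain 108/23 = 4.6957 → τ = 484.46·4.6957 = 2274.9 lb·ft

2275 lb·ft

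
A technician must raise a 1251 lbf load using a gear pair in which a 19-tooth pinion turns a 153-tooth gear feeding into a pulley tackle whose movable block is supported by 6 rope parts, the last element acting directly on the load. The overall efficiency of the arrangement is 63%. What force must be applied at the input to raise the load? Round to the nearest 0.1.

41.1 lbf

Gear pair MA = 153/19 = 8.0526.
Block-and-tackle MA = number of supporting rope parts = 6.
Combined ideal MA = 8.0526 × 6 = 48.316.
Actual MA = 48.316 × 0.63 = 30.439.
Effort = load / actual MA = 1251 / 30.439 = 41.099 lbf.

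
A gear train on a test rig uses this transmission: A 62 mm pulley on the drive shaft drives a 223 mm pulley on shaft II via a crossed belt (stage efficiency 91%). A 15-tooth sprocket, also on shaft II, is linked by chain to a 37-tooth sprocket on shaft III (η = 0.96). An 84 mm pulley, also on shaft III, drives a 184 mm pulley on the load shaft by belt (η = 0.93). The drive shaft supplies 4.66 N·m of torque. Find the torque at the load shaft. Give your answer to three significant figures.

73.6 N·m

After the belt (223/62): 4.66 × 3.5968 × 0.91 = 15.252 N·m
After the chain (37/15): 15.252 × 2.4667 × 0.96 = 36.118 N·m
After the belt (184/84): 36.118 × 2.1905 × 0.93 = 73.577 N·m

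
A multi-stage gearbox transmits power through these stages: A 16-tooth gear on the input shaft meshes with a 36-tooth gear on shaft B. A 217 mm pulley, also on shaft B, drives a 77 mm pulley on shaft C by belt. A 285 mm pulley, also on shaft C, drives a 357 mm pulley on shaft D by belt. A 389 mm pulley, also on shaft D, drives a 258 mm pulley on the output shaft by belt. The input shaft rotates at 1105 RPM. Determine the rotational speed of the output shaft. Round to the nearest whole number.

the input shaft → shaft B (gear mesh, 36/16): 1105 ÷ 2.25 = 491.11 RPM
shaft B → shaft C (belt, 77/217): 491.11 ÷ 0.35484 = 1384 RPM
shaft C → shaft D (belt, 357/285): 1384 ÷ 1.2526 = 1104.9 RPM
shaft D → the output shaft (belt, 258/389): 1104.9 ÷ 0.66324 = 1665.9 RPM

1666 RPM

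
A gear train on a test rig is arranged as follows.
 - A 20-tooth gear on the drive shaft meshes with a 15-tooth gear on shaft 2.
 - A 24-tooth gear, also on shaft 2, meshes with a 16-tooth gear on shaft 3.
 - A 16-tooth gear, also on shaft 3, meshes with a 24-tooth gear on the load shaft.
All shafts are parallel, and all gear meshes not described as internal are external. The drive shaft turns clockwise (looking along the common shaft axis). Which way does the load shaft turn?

the drive shaft → shaft 2: external mesh, 1 reversal → CCW.
shaft 2 → shaft 3: external mesh, 1 reversal → CW.
shaft 3 → the load shaft: external mesh, 1 reversal → CCW.
3 reversals in total — an odd number — so the load shaft turns opposite to the drive shaft.

counterclockwise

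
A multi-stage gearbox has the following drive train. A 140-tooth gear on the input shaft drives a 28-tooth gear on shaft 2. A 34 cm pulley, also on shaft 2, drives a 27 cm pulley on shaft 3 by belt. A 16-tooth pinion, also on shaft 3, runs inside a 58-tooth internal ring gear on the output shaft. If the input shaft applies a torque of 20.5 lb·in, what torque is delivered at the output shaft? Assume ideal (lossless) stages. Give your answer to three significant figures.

gear mesh 28/140 = 0.2 → τ = 20.5·0.2 = 4.1 lb·in
belt 27/34 = 0.79412 → τ = 4.1·0.79412 = 3.2559 lb·in
internal gear 58/16 = 3.625 → τ = 3.2559·3.625 = 11.803 lb·in

11.8 lb·in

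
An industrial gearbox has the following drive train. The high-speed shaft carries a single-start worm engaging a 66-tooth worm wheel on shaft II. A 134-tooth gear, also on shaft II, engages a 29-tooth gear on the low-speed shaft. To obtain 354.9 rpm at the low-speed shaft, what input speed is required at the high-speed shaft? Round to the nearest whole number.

Overall ratio R = 66 × 0.21642 = 14.284.
Required input speed = output speed × R = 354.9 × 14.284 = 5069.2 rpm.

5069 rpm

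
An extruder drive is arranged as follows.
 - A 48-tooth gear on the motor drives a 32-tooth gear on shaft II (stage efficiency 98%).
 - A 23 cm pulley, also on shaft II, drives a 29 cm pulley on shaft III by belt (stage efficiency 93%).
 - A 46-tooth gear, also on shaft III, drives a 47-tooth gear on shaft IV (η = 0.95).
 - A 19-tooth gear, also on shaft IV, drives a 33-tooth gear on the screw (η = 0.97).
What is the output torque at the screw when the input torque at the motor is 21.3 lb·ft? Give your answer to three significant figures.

26.7 lb·ft

After the gear mesh (32/48): 21.3 × 0.66667 × 0.98 = 13.916 lb·ft
After the belt (29/23): 13.916 × 1.2609 × 0.93 = 16.318 lb·ft
After the gear mesh (47/46): 16.318 × 1.0217 × 0.95 = 15.839 lb·ft
After the gear mesh (33/19): 15.839 × 1.7368 × 0.97 = 26.685 lb·ft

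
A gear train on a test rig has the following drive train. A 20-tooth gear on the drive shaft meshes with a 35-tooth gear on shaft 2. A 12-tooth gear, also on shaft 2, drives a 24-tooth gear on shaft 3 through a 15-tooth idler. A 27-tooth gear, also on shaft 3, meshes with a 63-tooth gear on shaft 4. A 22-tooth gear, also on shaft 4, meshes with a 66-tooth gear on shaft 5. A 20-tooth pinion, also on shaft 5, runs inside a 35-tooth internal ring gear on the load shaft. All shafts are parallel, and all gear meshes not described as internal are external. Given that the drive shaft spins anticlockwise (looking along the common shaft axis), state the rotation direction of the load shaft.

the drive shaft → shaft 2: external mesh, 1 reversal → CW.
shaft 2 → shaft 3: driver → idler → driven is 2 external meshes, 2 reversals → CW.
shaft 3 → shaft 4: external mesh, 1 reversal → CCW.
shaft 4 → shaft 5: external mesh, 1 reversal → CW.
shaft 5 → the load shaft: internal mesh, same direction → CW.
5 reversals in total — an odd number — so the load shaft turns opposite to the drive shaft.

clockwise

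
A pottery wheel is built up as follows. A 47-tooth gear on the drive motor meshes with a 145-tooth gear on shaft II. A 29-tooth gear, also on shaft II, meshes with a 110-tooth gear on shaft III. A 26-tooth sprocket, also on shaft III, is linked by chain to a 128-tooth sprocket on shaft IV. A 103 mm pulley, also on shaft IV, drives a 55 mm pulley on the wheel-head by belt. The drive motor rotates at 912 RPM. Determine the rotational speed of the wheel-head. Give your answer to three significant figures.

29.6 RPM

the drive motor → shaft II (gear mesh, 145/47): 912 ÷ 3.0851 = 295.61 RPM
shaft II → shaft III (gear mesh, 110/29): 295.61 ÷ 3.7931 = 77.935 RPM
shaft III → shaft IV (chain, 128/26): 77.935 ÷ 4.9231 = 15.83 RPM
shaft IV → the wheel-head (belt, 55/103): 15.83 ÷ 0.53398 = 29.646 RPM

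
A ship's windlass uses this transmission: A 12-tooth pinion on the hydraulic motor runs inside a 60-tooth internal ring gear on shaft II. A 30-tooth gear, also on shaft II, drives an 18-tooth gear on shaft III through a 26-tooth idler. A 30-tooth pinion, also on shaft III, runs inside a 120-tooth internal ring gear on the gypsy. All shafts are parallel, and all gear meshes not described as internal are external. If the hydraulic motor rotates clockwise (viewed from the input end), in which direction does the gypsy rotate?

clockwise

the hydraulic motor → shaft II: internal mesh, same direction → CW.
shaft II → shaft III: driver → idler → driven is 2 external meshes, 2 reversals → CW.
shaft III → the gypsy: internal mesh, same direction → CW.
2 reversals in total — an even number — so the gypsy turns the same way as the hydraulic motor.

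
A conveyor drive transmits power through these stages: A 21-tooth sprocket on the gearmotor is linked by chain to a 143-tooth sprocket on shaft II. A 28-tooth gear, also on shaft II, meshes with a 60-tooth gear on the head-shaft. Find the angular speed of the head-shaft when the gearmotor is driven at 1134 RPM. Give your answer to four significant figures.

77.71 RPM

Chain: ratio = 143/21 = 6.8095, so shaft II turns at 1134 / 6.8095 = 166.53 RPM.
Gear mesh: ratio = 60/28 = 2.1429, so the head-shaft turns at 166.53 / 2.1429 = 77.715 RPM.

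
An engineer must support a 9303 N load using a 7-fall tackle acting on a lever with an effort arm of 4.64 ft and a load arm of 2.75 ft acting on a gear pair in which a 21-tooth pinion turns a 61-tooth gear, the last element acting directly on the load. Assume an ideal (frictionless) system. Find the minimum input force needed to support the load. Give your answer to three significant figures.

Block-and-tackle MA = number of supporting rope parts = 7.
Lever MA = effort arm / load arm = 4.64/2.75 = 1.6873.
Gear pair MA = 61/21 = 2.9048.
Combined ideal MA = 7 × 1.6873 × 2.9048 = 34.308.
Effort = load / MA = 9303 / 34.308 = 271.16 N.

271 N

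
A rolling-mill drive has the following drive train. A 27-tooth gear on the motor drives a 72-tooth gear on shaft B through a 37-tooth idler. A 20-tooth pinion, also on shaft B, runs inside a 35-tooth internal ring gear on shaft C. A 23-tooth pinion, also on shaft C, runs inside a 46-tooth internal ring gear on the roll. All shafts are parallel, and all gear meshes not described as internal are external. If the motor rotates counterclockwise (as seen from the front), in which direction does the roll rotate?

the motor → shaft B: driver → idler → driven is 2 external meshes, 2 reversals → CCW.
shaft B → shaft C: internal mesh, same direction → CCW.
shaft C → the roll: internal mesh, same direction → CCW.
2 reversals in total — an even number — so the roll turns the same way as the motor.

counterclockwise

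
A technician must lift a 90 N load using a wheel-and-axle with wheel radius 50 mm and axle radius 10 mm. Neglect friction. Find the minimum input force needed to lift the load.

18 N

Wheel-and-axle MA = R/r = 50/10 = 5.
Effort = load / MA = 90 / 5 = 18 N.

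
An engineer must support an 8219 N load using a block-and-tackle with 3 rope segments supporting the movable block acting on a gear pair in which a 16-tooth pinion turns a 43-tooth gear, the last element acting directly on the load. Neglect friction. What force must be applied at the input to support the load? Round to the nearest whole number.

1019 N

Block-and-tackle MA = number of supporting rope parts = 3.
Gear pair MA = 43/16 = 2.6875.
Combined ideal MA = 3 × 2.6875 = 8.0625.
Effort = load / MA = 8219 / 8.0625 = 1019.4 N.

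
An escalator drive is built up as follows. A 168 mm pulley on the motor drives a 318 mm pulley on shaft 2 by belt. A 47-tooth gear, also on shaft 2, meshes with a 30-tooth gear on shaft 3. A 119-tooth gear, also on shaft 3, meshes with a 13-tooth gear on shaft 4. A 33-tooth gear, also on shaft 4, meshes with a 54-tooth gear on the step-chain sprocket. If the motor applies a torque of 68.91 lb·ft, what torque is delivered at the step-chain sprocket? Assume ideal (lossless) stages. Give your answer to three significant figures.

belt 318/168 = 1.8929 → τ = 68.91·1.8929 = 130.44 lb·ft
gear mesh 30/47 = 0.6383 → τ = 130.44·0.6383 = 83.258 lb·ft
gear mesh 13/119 = 0.10924 → τ = 83.258·0.10924 = 9.0954 lb·ft
gear mesh 54/33 = 1.6364 → τ = 9.0954·1.6364 = 14.883 lb·ft

14.9 lb·ft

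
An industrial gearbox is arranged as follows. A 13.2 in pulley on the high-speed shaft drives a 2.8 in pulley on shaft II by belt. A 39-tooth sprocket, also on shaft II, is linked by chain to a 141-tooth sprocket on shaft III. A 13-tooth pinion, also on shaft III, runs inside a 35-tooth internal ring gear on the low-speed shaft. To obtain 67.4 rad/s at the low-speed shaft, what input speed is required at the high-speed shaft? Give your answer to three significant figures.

Overall ratio R = 0.21212 × 3.6154 × 2.6923 = 2.0647.
Required input speed = output speed × R = 67.4 × 2.0647 = 139.16 rad/s.

139 rad/s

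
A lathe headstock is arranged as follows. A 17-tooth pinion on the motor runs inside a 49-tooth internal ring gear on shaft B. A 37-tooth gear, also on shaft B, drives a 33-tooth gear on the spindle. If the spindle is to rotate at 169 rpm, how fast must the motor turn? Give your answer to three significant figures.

434 rpm

Overall ratio R = 2.8824 × 0.89189 = 2.5707.
Required input speed = output speed × R = 169 × 2.5707 = 434.46 rpm.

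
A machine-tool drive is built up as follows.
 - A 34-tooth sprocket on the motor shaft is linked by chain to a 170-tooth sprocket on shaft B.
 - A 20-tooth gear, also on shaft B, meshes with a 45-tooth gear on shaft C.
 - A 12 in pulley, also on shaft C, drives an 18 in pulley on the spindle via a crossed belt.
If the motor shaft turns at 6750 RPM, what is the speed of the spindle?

chain 170/34 = 5 → 6750/5 = 1350 RPM
gear mesh 45/20 = 2.25 → 1350/2.25 = 600 RPM
belt 18/12 = 1.5 → 600/1.5 = 400 RPM

400 RPM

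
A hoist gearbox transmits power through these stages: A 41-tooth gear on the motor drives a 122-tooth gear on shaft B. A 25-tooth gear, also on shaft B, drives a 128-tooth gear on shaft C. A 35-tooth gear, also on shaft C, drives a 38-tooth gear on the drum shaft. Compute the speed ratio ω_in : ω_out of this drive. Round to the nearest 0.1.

Each stage contributes driven/driver: gear mesh 122/41 = 2.9756, gear mesh 128/25 = 5.12, gear mesh 38/35 = 1.0857.
Overall: 2.9756 × 5.12 × 1.0857 = 16.541.

16.5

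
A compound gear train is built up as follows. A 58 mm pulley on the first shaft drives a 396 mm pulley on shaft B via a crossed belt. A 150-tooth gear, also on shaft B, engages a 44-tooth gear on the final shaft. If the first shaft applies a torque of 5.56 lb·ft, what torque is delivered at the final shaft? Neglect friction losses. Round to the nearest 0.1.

11.1 lb·ft

After the belt (396/58): 5.56 × 6.8276 = 37.961 lb·ft
After the gear mesh (44/150): 37.961 × 0.29333 = 11.135 lb·ft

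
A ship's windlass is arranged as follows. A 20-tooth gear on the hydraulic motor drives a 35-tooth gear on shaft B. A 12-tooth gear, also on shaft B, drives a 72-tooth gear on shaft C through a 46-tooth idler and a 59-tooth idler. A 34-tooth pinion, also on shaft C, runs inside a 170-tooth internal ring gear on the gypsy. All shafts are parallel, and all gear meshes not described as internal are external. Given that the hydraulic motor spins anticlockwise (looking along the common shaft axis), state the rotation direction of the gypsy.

anticlockwise

the hydraulic motor → shaft B: external mesh, 1 reversal → CW.
shaft B → shaft C: driver → idler → idler → driven is 3 external meshes, 3 reversals → CCW.
shaft C → the gypsy: internal mesh, same direction → CCW.
4 reversals in total — an even number — so the gypsy turns the same way as the hydraulic motor.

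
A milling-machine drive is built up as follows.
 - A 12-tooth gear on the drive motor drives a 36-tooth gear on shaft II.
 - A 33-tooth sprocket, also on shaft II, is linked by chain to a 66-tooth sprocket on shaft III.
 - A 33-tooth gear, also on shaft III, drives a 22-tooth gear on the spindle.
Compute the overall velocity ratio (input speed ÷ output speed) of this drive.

4

Each stage contributes driven/driver: gear mesh 36/12 = 3, chain 66/33 = 2, gear mesh 22/33 = 0.66667.
Overall: 3 × 2 × 0.66667 = 4.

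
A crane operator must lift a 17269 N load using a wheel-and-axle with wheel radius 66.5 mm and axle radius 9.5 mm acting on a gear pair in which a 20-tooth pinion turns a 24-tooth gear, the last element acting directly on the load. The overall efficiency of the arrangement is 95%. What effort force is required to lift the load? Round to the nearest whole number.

Wheel-and-axle MA = R/r = 66.5/9.5 = 7.
Gear pair MA = 24/20 = 1.2.
Combined ideal MA = 7 × 1.2 = 8.4.
Actual MA = 8.4 × 0.95 = 7.98.
Effort = load / actual MA = 17269 / 7.98 = 2164 N.

2164 N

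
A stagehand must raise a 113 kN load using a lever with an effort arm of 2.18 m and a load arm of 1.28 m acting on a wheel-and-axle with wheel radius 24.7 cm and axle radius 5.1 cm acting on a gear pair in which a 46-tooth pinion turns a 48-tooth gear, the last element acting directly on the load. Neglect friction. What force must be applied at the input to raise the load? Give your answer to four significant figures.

13.13 kN

Lever MA = effort arm / load arm = 2.18/1.28 = 1.7031.
Wheel-and-axle MA = R/r = 24.7/5.1 = 4.8431.
Gear pair MA = 48/46 = 1.0435.
Combined ideal MA = 1.7031 × 4.8431 × 1.0435 = 8.6071.
Effort = load / MA = 113 / 8.6071 = 13.129 kN.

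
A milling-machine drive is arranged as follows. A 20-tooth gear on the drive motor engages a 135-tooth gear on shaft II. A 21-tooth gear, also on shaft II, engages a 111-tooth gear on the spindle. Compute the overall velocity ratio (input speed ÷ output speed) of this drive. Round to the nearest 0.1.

35.7

Each stage contributes driven/driver: gear mesh 135/20 = 6.75, gear mesh 111/21 = 5.2857.
Overall: 6.75 × 5.2857 = 35.679.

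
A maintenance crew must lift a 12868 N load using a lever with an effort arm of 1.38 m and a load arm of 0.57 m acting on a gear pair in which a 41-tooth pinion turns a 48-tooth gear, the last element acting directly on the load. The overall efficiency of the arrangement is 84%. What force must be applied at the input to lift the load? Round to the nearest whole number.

5405 N

Lever MA = effort arm / load arm = 1.38/0.57 = 2.4211.
Gear pair MA = 48/41 = 1.1707.
Combined ideal MA = 2.4211 × 1.1707 = 2.8344.
Actual MA = 2.8344 × 0.84 = 2.3809.
Effort = load / actual MA = 12868 / 2.3809 = 5404.7 N.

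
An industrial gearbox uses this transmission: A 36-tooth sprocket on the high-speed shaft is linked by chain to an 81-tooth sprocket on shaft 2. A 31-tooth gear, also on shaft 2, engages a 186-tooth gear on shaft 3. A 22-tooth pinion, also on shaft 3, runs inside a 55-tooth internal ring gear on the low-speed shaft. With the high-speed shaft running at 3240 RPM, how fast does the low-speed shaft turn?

96 RPM

Chain: ratio = 81/36 = 2.25, so shaft 2 turns at 3240 / 2.25 = 1440 RPM.
Gear mesh: ratio = 186/31 = 6, so shaft 3 turns at 1440 / 6 = 240 RPM.
Internal gear: ratio = 55/22 = 2.5, so the low-speed shaft turns at 240 / 2.5 = 96 RPM.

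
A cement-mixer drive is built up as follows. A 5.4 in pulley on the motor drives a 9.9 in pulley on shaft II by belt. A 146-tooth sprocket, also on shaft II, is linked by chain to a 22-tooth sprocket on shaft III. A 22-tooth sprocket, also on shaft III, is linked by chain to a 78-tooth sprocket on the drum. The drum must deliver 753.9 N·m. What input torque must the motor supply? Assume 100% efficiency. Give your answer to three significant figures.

770 N·m

Overall ratio R = 1.8333 × 0.15068 × 3.5455 = 0.97945.
Input torque = output torque / R = 753.9 / 0.97945 = 769.72 N·m.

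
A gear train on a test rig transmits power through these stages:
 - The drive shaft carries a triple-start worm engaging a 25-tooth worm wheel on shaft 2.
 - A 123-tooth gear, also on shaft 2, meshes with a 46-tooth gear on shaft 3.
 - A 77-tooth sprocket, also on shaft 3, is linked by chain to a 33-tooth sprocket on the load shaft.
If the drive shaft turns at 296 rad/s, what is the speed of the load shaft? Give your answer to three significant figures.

Worm: ratio = 25/3 = 8.3333, so shaft 2 turns at 296 / 8.3333 = 35.52 rad/s.
Gear mesh: ratio = 46/123 = 0.37398, so shaft 3 turns at 35.52 / 0.37398 = 94.977 rad/s.
Chain: ratio = 33/77 = 0.42857, so the load shaft turns at 94.977 / 0.42857 = 221.61 rad/s.

222 rad/s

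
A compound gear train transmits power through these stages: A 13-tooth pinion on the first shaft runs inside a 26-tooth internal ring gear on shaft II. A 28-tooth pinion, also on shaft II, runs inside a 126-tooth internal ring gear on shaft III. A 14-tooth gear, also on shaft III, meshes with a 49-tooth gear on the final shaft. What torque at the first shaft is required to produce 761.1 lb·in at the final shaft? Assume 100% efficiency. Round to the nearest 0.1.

Overall ratio R = 2 × 4.5 × 3.5 = 31.5.
Input torque = output torque / R = 761.1 / 31.5 = 24.162 lb·in.

24.2 lb·in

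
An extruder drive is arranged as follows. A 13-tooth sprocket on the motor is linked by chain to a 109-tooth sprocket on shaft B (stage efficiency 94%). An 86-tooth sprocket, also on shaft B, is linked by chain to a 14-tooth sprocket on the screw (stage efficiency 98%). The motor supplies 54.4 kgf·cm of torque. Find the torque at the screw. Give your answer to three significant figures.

68.4 kgf·cm

After the chain (109/13): 54.4 × 8.3846 × 0.94 = 428.76 kgf·cm
After the chain (14/86): 428.76 × 0.16279 × 0.98 = 68.401 kgf·cm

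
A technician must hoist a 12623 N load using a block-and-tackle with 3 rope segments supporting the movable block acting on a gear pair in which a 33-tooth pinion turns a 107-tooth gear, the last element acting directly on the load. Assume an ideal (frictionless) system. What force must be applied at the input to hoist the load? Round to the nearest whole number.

1298 N

Block-and-tackle MA = number of supporting rope parts = 3.
Gear pair MA = 107/33 = 3.2424.
Combined ideal MA = 3 × 3.2424 = 9.7273.
Effort = load / MA = 12623 / 9.7273 = 1297.7 N.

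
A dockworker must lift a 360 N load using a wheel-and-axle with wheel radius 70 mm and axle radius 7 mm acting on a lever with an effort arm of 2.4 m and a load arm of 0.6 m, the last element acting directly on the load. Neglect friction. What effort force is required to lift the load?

Wheel-and-axle MA = R/r = 70/7 = 10.
Lever MA = effort arm / load arm = 2.4/0.6 = 4.
Combined ideal MA = 10 × 4 = 40.
Effort = load / MA = 360 / 40 = 9 N.

9 N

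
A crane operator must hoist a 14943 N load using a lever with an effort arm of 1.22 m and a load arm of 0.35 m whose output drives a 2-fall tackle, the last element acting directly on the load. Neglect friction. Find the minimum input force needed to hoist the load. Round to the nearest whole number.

2143 N

Lever MA = effort arm / load arm = 1.22/0.35 = 3.4857.
Block-and-tackle MA = number of supporting rope parts = 2.
Combined ideal MA = 3.4857 × 2 = 6.9714.
Effort = load / MA = 14943 / 6.9714 = 2143.5 N.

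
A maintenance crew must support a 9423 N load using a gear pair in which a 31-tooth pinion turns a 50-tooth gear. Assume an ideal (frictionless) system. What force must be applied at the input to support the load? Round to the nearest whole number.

5842 N

Gear pair MA = 50/31 = 1.6129.
Effort = load / MA = 9423 / 1.6129 = 5842.3 N.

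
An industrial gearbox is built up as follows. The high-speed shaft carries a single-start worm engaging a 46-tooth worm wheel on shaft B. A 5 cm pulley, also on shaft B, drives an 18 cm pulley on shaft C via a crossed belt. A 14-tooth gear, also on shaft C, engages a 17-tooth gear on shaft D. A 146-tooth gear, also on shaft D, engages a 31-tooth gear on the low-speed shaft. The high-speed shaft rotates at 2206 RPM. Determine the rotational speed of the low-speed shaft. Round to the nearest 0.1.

51.7 RPM

Worm: ratio = 46/1 = 46, so shaft B turns at 2206 / 46 = 47.957 RPM.
Belt: ratio = 18/5 = 3.6, so shaft C turns at 47.957 / 3.6 = 13.321 RPM.
Gear mesh: ratio = 17/14 = 1.2143, so shaft D turns at 13.321 / 1.2143 = 10.97 RPM.
Gear mesh: ratio = 31/146 = 0.21233, so the low-speed shaft turns at 10.97 / 0.21233 = 51.667 RPM.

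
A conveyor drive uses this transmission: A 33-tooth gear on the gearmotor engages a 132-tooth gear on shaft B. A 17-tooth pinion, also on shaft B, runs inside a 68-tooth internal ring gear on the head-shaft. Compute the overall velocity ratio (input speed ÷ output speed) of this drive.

Each stage contributes driven/driver: gear mesh 132/33 = 4, internal gear 68/17 = 4.
Overall: 4 × 4 = 16.

16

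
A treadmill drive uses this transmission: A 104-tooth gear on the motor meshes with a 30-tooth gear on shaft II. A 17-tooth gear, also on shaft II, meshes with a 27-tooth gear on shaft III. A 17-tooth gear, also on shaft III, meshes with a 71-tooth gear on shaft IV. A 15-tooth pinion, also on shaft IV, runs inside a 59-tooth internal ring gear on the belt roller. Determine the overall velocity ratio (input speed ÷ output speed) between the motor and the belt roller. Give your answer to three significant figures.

Each stage contributes driven/driver: gear mesh 30/104 = 0.28846, gear mesh 27/17 = 1.5882, gear mesh 71/17 = 4.1765, internal gear 59/15 = 3.9333.
Overall: 0.28846 × 1.5882 × 4.1765 × 3.9333 = 7.5262.

7.53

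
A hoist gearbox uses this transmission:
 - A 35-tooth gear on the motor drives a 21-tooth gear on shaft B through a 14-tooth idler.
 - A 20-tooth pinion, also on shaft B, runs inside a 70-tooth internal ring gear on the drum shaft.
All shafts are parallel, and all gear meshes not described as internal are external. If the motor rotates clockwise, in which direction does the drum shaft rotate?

the motor → shaft B: driver → idler → driven is 2 external meshes, 2 reversals → CW.
shaft B → the drum shaft: internal mesh, same direction → CW.
2 reversals in total — an even number — so the drum shaft turns the same way as the motor.

clockwise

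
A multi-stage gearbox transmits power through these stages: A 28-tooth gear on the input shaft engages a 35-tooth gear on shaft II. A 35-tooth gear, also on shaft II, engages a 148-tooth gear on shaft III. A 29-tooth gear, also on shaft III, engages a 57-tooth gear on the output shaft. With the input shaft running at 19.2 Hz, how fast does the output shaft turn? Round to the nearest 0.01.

1.85 Hz

the input shaft → shaft II (gear mesh, 35/28): 19.2 ÷ 1.25 = 15.36 Hz
shaft II → shaft III (gear mesh, 148/35): 15.36 ÷ 4.2286 = 3.6324 Hz
shaft III → the output shaft (gear mesh, 57/29): 3.6324 ÷ 1.9655 = 1.8481 Hz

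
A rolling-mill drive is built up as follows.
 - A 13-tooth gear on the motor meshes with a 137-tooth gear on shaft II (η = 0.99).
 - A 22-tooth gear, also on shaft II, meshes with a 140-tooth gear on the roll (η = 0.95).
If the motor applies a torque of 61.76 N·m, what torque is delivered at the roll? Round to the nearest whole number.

3895 N·m

gear mesh 137/13 = 10.538 → τ = 61.76·10.538·0.99 = 644.35 N·m
gear mesh 140/22 = 6.3636 → τ = 644.35·6.3636·0.95 = 3895.4 N·m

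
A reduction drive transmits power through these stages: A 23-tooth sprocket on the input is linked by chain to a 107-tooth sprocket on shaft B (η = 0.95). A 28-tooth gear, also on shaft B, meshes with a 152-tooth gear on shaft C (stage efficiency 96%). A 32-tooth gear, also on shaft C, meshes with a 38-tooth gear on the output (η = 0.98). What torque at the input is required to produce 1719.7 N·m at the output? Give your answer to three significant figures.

64.2 N·m

Overall ratio R = 4.6522 × 5.4286 × 1.1875 = 29.99; overall efficiency η = 0.95 × 0.96 × 0.98 = 0.8938.
Input torque = output torque / (R × η) = 1719.7 / (29.99 × 0.8938) = 64.159 N·m.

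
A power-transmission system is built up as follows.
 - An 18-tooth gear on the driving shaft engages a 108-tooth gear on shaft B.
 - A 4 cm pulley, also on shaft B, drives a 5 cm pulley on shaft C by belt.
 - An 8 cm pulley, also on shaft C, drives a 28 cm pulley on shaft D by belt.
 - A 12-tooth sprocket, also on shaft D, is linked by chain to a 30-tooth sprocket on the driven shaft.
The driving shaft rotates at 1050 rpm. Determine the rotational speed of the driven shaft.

the driving shaft → shaft B (gear mesh, 108/18): 1050 ÷ 6 = 175 rpm
shaft B → shaft C (belt, 5/4): 175 ÷ 1.25 = 140 rpm
shaft C → shaft D (belt, 28/8): 140 ÷ 3.5 = 40 rpm
shaft D → the driven shaft (chain, 30/12): 40 ÷ 2.5 = 16 rpm

16 rpm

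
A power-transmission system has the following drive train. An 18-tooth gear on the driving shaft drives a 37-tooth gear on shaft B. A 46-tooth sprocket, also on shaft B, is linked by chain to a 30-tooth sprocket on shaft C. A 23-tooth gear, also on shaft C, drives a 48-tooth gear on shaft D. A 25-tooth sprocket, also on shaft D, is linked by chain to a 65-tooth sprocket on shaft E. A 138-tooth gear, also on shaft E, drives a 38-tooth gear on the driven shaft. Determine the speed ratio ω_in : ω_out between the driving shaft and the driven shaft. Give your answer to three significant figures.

2.00

Each stage contributes driven/driver: gear mesh 37/18 = 2.0556, chain 30/46 = 0.65217, gear mesh 48/23 = 2.087, chain 65/25 = 2.6, gear mesh 38/138 = 0.27536.
Overall: 2.0556 × 0.65217 × 2.087 × 2.6 × 0.27536 = 2.003.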